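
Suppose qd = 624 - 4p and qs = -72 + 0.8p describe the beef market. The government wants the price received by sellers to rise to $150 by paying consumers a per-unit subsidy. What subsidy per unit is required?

At a seller price of 150, quantity supplied is -72 + 0.8·150 = 48.
Buyers absorb 48 only when they pay pb with 624 − 4·pb = 48, i.e. pb = 144.
s = ps − pb = 150 − 144 = 6.

Required subsidy s = $6 per unit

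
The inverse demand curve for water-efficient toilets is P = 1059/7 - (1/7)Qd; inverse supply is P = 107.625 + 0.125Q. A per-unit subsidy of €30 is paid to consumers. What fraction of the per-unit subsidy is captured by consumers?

Pre-subsidy: 1059/7 - (1/7)Q = 107.625 + 0.125Q gives Q* = 163 and P* = 128.
With the rebate, buyers effectively pay Pb = Ps − 30, where Ps is the price sellers receive.
On the curves, Pb = 1059/7 - (1/7)Q and Ps = 107.625 + 0.125Q; the wedge Ps − Pb = 30 gives 107.625 + 0.125Q − (1059/7 - (1/7)Q) = 30, so Q' = 275.
Then Pb = 1059/7 − (1/7)·275 = 112 and Ps = 107.625 + 0.125·275 = 142.
Buyers' price falls by P* − Pb = 128 − 112 = 16; sellers' price rises by Ps − P* = 142 − 128 = 14.
So consumers capture 16/30 = 8/15 of each unit of subsidy.

Consumer share = 8/15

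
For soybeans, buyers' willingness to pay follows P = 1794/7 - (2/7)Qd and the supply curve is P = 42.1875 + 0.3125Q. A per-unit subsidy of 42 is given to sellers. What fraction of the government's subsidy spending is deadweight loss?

DWL / government spending = 784/9561

Pre-subsidy: 1794/7 - (2/7)Q = 42.1875 + 0.3125Q gives Q* = 23979/67 and P* = 10320/67.
With the subsidy, sellers receive Ps = Pb + 42 for each unit, where Pb is the price buyers pay.
On the curves, Pb = 1794/7 - (2/7)Q and Ps = 42.1875 + 0.3125Q; the wedge Ps − Pb = 42 gives 42.1875 + 0.3125Q − (1794/7 - (2/7)Q) = 42, so Q' = 28683/67.
Then Pb = 1794/7 − (2/7)·(28683/67) = 8976/67 and Ps = 42.1875 + 0.3125·(28683/67) = 11790/67.
ΔCS = ½(23979/67 + 28683/67)(10320/67 − 8976/67) = 528192/67; ΔPS = ½(23979/67 + 28683/67)(11790/67 − 10320/67) = 577710/67.
Government spending = 42 × 28683/67 = 1204686/67.
DWL = ½ × 42 × (28683/67 − 23979/67) = 98784/67; fraction = (98784/67) / (1204686/67) = 784/9561.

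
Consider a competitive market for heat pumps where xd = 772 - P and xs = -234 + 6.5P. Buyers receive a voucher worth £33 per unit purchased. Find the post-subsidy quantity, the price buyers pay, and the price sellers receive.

Pre-subsidy: 772 - P = -234 + 6.5P gives P* = 2012/15, x* = 9568/15.
With the rebate, buyers effectively pay Pb = Ps − 33, where Ps is the price sellers receive.
Demand in terms of Ps becomes xd = 772 − 1(Ps − 33) = 805 - Ps. Setting this equal to supply: 805 - Ps = -234 + 6.5Ps, so Ps = 2078/15.
Buyers pay Pb = 2078/15 − 33 = 1583/15; x' = -234 + 6.5·(2078/15) = 9997/15.

x' = 9997/15; buyers pay 1583/15; sellers receive 2078/15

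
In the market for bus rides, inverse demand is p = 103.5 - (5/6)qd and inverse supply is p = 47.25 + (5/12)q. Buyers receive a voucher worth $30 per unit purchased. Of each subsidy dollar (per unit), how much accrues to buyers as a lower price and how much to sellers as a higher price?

Pre-subsidy: 103.5 - (5/6)q = 47.25 + (5/12)q gives q* = 45 and p* = 66.
With the rebate, buyers effectively pay pb = ps − 30, where ps is the price sellers receive.
On the curves, pb = 103.5 - (5/6)q and ps = 47.25 + (5/12)q; the wedge ps − pb = 30 gives 47.25 + (5/12)q − (103.5 - (5/6)q) = 30, so q' = 69.
Then pb = 103.5 − (5/6)·69 = 46 and ps = 47.25 + (5/12)·69 = 76.
Buyers' price falls by p* − pb = 66 − 46 = 20; sellers' price rises by ps − p* = 76 − 66 = 10.

Buyers gain $20 per unit; sellers gain $10 per unit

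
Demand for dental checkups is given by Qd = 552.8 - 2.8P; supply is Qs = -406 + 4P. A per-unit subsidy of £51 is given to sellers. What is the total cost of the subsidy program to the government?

Government cost = £12342

Pre-subsidy: 552.8 - 2.8P = -406 + 4P gives P* = 141, Q* = 158.
With the subsidy, sellers receive Ps = Pb + 51 for each unit, where Pb is the price buyers pay.
Supply in terms of Pb becomes Qs = -406 + 4(Pb + 51) = -202 + 4Pb. Setting this equal to demand: 552.8 - 2.8Pb = -202 + 4Pb, so Pb = 111.
Sellers receive Ps = 111 + 51 = 162; Q' = 552.8 − 2.8·111 = 242.
Government outlay = subsidy × quantity = 51 × 242 = 12342.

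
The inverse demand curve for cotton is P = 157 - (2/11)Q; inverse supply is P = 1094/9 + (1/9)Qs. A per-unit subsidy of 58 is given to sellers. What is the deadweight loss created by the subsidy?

Deadweight loss = 5742

Pre-subsidy: 157 - (2/11)Q = 1094/9 + (1/9)Q gives Q* = 121 and P* = 135.
With the subsidy, sellers receive Ps = Pb + 58 for each unit, where Pb is the price buyers pay.
On the curves, Pb = 157 - (2/11)Q and Ps = 1094/9 + (1/9)Q; the wedge Ps − Pb = 58 gives 1094/9 + (1/9)Q − (157 - (2/11)Q) = 58, so Q' = 319.
Then Pb = 157 − (2/11)·319 = 99 and Ps = 1094/9 + (1/9)·319 = 157.
The subsidy expands output by 319 − 121 = 198 past the efficient level; on those units the gap between marginal cost and willingness to pay runs from 0 up to 58.
DWL = ½ × 58 × 198 = 5742.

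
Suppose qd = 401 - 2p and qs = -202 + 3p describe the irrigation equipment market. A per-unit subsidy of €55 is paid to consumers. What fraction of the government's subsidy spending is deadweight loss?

DWL / government spending = 165/1129

Pre-subsidy: 401 - 2p = -202 + 3p gives p* = 120.6, q* = 159.8.
With the rebate, buyers effectively pay pb = ps − 55, where ps is the price sellers receive.
Demand in terms of ps becomes qd = 401 − 2(ps − 55) = 511 - 2ps. Setting this equal to supply: 511 - 2ps = -202 + 3ps, so ps = 142.6.
Buyers pay pb = 142.6 − 55 = 87.6; q' = -202 + 3·142.6 = 225.8.
ΔCS = ½(159.8 + 225.8)(120.6 − 87.6) = 6362.4; ΔPS = ½(159.8 + 225.8)(142.6 − 120.6) = 4241.6.
Government spending = 55 × 225.8 = 12419.
DWL = ½ × 55 × (225.8 − 159.8) = 1815; fraction = 1815 / 12419 = 165/1129.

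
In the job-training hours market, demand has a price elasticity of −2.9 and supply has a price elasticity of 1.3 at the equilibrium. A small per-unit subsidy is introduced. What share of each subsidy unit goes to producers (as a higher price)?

Producer share = 29/42

For a small subsidy around the equilibrium, the benefit split depends on the relative slopes, which at a point are proportional to the elasticities.
Buyer share = εs/(εs + |εd|) = 1.3/(1.3 + 2.9) = 13/42; seller share = |εd|/(εs + |εd|) = 29/42.
So producers capture 29/42 of the subsidy.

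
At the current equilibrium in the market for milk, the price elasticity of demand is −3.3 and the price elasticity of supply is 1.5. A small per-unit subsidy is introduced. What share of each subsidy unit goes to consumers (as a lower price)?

For a small subsidy around the equilibrium, the benefit split depends on the relative slopes, which at a point are proportional to the elasticities.
Buyer share = εs/(εs + |εd|) = 1.5/(1.5 + 3.3) = 0.3125; seller share = |εd|/(εs + |εd|) = 0.6875.

Consumer share = 0.3125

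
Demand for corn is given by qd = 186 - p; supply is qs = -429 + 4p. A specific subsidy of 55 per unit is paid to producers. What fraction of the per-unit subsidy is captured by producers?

Pre-subsidy: 186 - p = -429 + 4p gives p* = 123, q* = 63.
With the subsidy, sellers receive ps = pb + 55 for each unit, where pb is the price buyers pay.
Supply in terms of pb becomes qs = -429 + 4(pb + 55) = -209 + 4pb. Setting this equal to demand: 186 - pb = -209 + 4pb, so pb = 79.
Sellers receive ps = 79 + 55 = 134; q' = 186 − 1·79 = 107.
Buyers' price falls by p* − pb = 123 − 79 = 44; sellers' price rises by ps − p* = 134 − 123 = 11.
So producers capture 11/55 = 0.2 of each unit of subsidy.

Producer share = 0.2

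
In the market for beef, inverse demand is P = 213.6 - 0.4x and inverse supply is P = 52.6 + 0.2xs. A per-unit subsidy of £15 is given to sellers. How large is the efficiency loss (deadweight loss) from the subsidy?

Deadweight loss = £187.5

Pre-subsidy: 213.6 - 0.4x = 52.6 + 0.2x gives x* = 805/3 and P* = 1594/15.
With the subsidy, sellers receive Ps = Pb + 15 for each unit, where Pb is the price buyers pay.
On the curves, Pb = 213.6 - 0.4x and Ps = 52.6 + 0.2x; the wedge Ps − Pb = 15 gives 52.6 + 0.2x − (213.6 - 0.4x) = 15, so x' = 880/3.
Then Pb = 213.6 − 0.4·(880/3) = 1444/15 and Ps = 52.6 + 0.2·(880/3) = 1669/15.
The subsidy expands output by 880/3 − 805/3 = 25 past the efficient level; on those units the gap between marginal cost and willingness to pay runs from 0 up to 15.
DWL = ½ × 15 × 25 = 187.5.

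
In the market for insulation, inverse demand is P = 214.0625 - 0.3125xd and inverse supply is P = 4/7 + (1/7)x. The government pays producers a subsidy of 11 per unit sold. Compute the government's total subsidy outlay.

Government cost = 5423

Pre-subsidy: 214.0625 - 0.3125x = 4/7 + (1/7)x gives x* = 23911/51 and P* = 3445/51.
With the subsidy, sellers receive Ps = Pb + 11 for each unit, where Pb is the price buyers pay.
On the curves, Pb = 214.0625 - 0.3125x and Ps = 4/7 + (1/7)x; the wedge Ps − Pb = 11 gives 4/7 + (1/7)x − (214.0625 - 0.3125x) = 11, so x' = 493.
Then Pb = 214.0625 − 0.3125·493 = 60 and Ps = 4/7 + (1/7)·493 = 71.
Government outlay = subsidy × quantity = 11 × 493 = 5423.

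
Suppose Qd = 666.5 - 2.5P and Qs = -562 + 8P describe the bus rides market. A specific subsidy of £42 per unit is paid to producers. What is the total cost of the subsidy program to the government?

Pre-subsidy: 666.5 - 2.5P = -562 + 8P gives P* = 117, Q* = 374.
With the subsidy, sellers receive Ps = Pb + 42 for each unit, where Pb is the price buyers pay.
Supply in terms of Pb becomes Qs = -562 + 8(Pb + 42) = -226 + 8Pb. Setting this equal to demand: 666.5 - 2.5Pb = -226 + 8Pb, so Pb = 85.
Sellers receive Ps = 85 + 42 = 127; Q' = 666.5 − 2.5·85 = 454.
Government outlay = subsidy × quantity = 42 × 454 = 19068.

Government cost = £19068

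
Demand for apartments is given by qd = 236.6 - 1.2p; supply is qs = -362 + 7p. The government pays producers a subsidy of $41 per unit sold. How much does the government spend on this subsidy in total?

Pre-subsidy: 236.6 - 1.2p = -362 + 7p gives p* = 73, q* = 149.
With the subsidy, sellers receive ps = pb + 41 for each unit, where pb is the price buyers pay.
Supply in terms of pb becomes qs = -362 + 7(pb + 41) = -75 + 7pb. Setting this equal to demand: 236.6 - 1.2pb = -75 + 7pb, so pb = 38.
Sellers receive ps = 38 + 41 = 79; q' = 236.6 − 1.2·38 = 191.
Government outlay = subsidy × quantity = 41 × 191 = 7831.

Government cost = $7831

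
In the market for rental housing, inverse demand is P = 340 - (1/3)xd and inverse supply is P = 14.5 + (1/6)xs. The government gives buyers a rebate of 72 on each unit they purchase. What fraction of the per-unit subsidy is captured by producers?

Pre-subsidy: 340 - (1/3)x = 14.5 + (1/6)x gives x* = 651 and P* = 123.
With the rebate, buyers effectively pay Pb = Ps − 72, where Ps is the price sellers receive.
On the curves, Pb = 340 - (1/3)x and Ps = 14.5 + (1/6)x; the wedge Ps − Pb = 72 gives 14.5 + (1/6)x − (340 - (1/3)x) = 72, so x' = 795.
Then Pb = 340 − (1/3)·795 = 75 and Ps = 14.5 + (1/6)·795 = 147.
Buyers' price falls by P* − Pb = 123 − 75 = 48; sellers' price rises by Ps − P* = 147 − 123 = 24.
So producers capture 24/72 = 1/3 of each unit of subsidy.

Producer share = 1/3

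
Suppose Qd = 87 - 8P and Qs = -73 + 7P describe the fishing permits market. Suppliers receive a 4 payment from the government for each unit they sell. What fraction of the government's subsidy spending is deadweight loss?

Pre-subsidy: 87 - 8P = -73 + 7P gives P* = 32/3, Q* = 5/3.
With the subsidy, sellers receive Ps = Pb + 4 for each unit, where Pb is the price buyers pay.
Supply in terms of Pb becomes Qs = -73 + 7(Pb + 4) = -45 + 7Pb. Setting this equal to demand: 87 - 8Pb = -45 + 7Pb, so Pb = 8.8.
Sellers receive Ps = 8.8 + 4 = 12.8; Q' = 87 − 8·8.8 = 16.6.
ΔCS = ½(5/3 + 16.6)(32/3 − 8.8) = 3836/225; ΔPS = ½(5/3 + 16.6)(12.8 − 32/3) = 4384/225.
Government spending = 4 × 16.6 = 66.4.
DWL = ½ × 4 × (16.6 − 5/3) = 448/15; fraction = (448/15) / 66.4 = 112/249.

DWL / government spending = 112/249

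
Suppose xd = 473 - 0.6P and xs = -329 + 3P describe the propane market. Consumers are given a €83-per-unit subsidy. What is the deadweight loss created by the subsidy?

Deadweight loss = €1722.25

Pre-subsidy: 473 - 0.6P = -329 + 3P gives P* = 2005/9, x* = 1018/3.
With the rebate, buyers effectively pay Pb = Ps − 83, where Ps is the price sellers receive.
Demand in terms of Ps becomes xd = 473 − 0.6(Ps − 83) = 522.8 - 0.6Ps. Setting this equal to supply: 522.8 - 0.6Ps = -329 + 3Ps, so Ps = 4259/18.
Buyers pay Pb = 4259/18 − 83 = 2765/18; x' = -329 + 3·(4259/18) = 2285/6.
The subsidy expands output by 2285/6 − 1018/3 = 41.5 past the efficient level; on those units the gap between marginal cost and willingness to pay runs from 0 up to 83.
DWL = ½ × 83 × 41.5 = 1722.25.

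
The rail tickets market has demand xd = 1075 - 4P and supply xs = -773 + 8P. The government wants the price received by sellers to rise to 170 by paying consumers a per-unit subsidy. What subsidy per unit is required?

Required subsidy s = 48 per unit

At a seller price of 170, quantity supplied is -773 + 8·170 = 587.
Buyers absorb 587 only when they pay Pb with 1075 − 4·Pb = 587, i.e. Pb = 122.
s = Ps − Pb = 170 − 122 = 48.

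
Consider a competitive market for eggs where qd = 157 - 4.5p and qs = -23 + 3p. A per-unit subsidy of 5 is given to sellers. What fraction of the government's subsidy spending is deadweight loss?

Pre-subsidy: 157 - 4.5p = -23 + 3p gives p* = 24, q* = 49.
With the subsidy, sellers receive ps = pb + 5 for each unit, where pb is the price buyers pay.
Supply in terms of pb becomes qs = -23 + 3(pb + 5) = -8 + 3pb. Setting this equal to demand: 157 - 4.5pb = -8 + 3pb, so pb = 22.
Sellers receive ps = 22 + 5 = 27; q' = 157 − 4.5·22 = 58.
ΔCS = ½(49 + 58)(24 − 22) = 107; ΔPS = ½(49 + 58)(27 − 24) = 160.5.
Government spending = 5 × 58 = 290.
DWL = ½ × 5 × (58 − 49) = 22.5; fraction = 22.5 / 290 = 9/116.

DWL / government spending = 9/116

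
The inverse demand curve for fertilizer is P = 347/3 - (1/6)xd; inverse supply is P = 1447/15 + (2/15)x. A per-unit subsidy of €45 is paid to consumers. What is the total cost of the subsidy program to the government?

Pre-subsidy: 347/3 - (1/6)x = 1447/15 + (2/15)x gives x* = 64 and P* = 105.
With the rebate, buyers effectively pay Pb = Ps − 45, where Ps is the price sellers receive.
On the curves, Pb = 347/3 - (1/6)x and Ps = 1447/15 + (2/15)x; the wedge Ps − Pb = 45 gives 1447/15 + (2/15)x − (347/3 - (1/6)x) = 45, so x' = 214.
Then Pb = 347/3 − (1/6)·214 = 80 and Ps = 1447/15 + (2/15)·214 = 125.
Government outlay = subsidy × quantity = 45 × 214 = 9630.

Government cost = €9630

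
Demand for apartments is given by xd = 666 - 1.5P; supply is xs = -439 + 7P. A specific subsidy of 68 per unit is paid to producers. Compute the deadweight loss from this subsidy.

Deadweight loss = 2856

Pre-subsidy: 666 - 1.5P = -439 + 7P gives P* = 130, x* = 471.
With the subsidy, sellers receive Ps = Pb + 68 for each unit, where Pb is the price buyers pay.
Supply in terms of Pb becomes xs = -439 + 7(Pb + 68) = 37 + 7Pb. Setting this equal to demand: 666 - 1.5Pb = 37 + 7Pb, so Pb = 74.
Sellers receive Ps = 74 + 68 = 142; x' = 666 − 1.5·74 = 555.
The subsidy expands output by 555 − 471 = 84 past the efficient level; on those units the gap between marginal cost and willingness to pay runs from 0 up to 68.
DWL = ½ × 68 × 84 = 2856.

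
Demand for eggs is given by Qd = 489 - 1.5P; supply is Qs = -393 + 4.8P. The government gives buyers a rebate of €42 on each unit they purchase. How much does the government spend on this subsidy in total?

Government cost = €13734

Pre-subsidy: 489 - 1.5P = -393 + 4.8P gives P* = 140, Q* = 279.
With the rebate, buyers effectively pay Pb = Ps − 42, where Ps is the price sellers receive.
Demand in terms of Ps becomes Qd = 489 − 1.5(Ps − 42) = 552 - 1.5Ps. Setting this equal to supply: 552 - 1.5Ps = -393 + 4.8Ps, so Ps = 150.
Buyers pay Pb = 150 − 42 = 108; Q' = -393 + 4.8·150 = 327.
Government outlay = subsidy × quantity = 42 × 327 = 13734.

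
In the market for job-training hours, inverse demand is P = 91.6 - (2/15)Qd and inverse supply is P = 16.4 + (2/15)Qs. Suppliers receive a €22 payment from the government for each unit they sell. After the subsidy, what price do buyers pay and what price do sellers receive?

Buyers pay €43; sellers receive €65

Pre-subsidy: 91.6 - (2/15)Q = 16.4 + (2/15)Q gives Q* = 282 and P* = 54.
With the subsidy, sellers receive Ps = Pb + 22 for each unit, where Pb is the price buyers pay.
On the curves, Pb = 91.6 - (2/15)Q and Ps = 16.4 + (2/15)Q; the wedge Ps − Pb = 22 gives 16.4 + (2/15)Q − (91.6 - (2/15)Q) = 22, so Q' = 364.5.
Then Pb = 91.6 − (2/15)·364.5 = 43 and Ps = 16.4 + (2/15)·364.5 = 65.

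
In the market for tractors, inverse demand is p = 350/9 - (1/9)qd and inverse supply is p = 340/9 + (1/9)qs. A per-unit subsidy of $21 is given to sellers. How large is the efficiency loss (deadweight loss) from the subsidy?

Deadweight loss = $992.25

Pre-subsidy: 350/9 - (1/9)q = 340/9 + (1/9)q gives q* = 5 and p* = 115/3.
With the subsidy, sellers receive ps = pb + 21 for each unit, where pb is the price buyers pay.
On the curves, pb = 350/9 - (1/9)q and ps = 340/9 + (1/9)q; the wedge ps − pb = 21 gives 340/9 + (1/9)q − (350/9 - (1/9)q) = 21, so q' = 99.5.
Then pb = 350/9 − (1/9)·99.5 = 167/6 and ps = 340/9 + (1/9)·99.5 = 293/6.
The subsidy expands output by 99.5 − 5 = 94.5 past the efficient level; on those units the gap between marginal cost and willingness to pay runs from 0 up to 21.
DWL = ½ × 21 × 94.5 = 992.25.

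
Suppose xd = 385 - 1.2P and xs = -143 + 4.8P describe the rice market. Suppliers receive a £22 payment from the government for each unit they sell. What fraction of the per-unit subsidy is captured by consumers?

Consumer share = 0.8

Pre-subsidy: 385 - 1.2P = -143 + 4.8P gives P* = 88, x* = 279.4.
With the subsidy, sellers receive Ps = Pb + 22 for each unit, where Pb is the price buyers pay.
Supply in terms of Pb becomes xs = -143 + 4.8(Pb + 22) = -37.4 + 4.8Pb. Setting this equal to demand: 385 - 1.2Pb = -37.4 + 4.8Pb, so Pb = 70.4.
Sellers receive Ps = 70.4 + 22 = 92.4; x' = 385 − 1.2·70.4 = 300.52.
Buyers' price falls by P* − Pb = 88 − 70.4 = 17.6; sellers' price rises by Ps − P* = 92.4 − 88 = 4.4.
So consumers capture 17.6/22 = 0.8 of each unit of subsidy.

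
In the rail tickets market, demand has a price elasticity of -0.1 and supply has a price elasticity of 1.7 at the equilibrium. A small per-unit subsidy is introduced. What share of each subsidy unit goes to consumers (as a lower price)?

Consumer share = 17/18

For a small subsidy around the equilibrium, the benefit split depends on the relative slopes, which at a point are proportional to the elasticities.
Buyer share = εs/(εs + |εd|) = 1.7/(1.7 + 0.1) = 17/18; seller share = |εd|/(εs + |εd|) = 1/18.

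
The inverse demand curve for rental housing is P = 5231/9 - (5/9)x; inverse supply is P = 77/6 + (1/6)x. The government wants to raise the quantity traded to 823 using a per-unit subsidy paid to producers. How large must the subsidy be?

At x = 823, from the demand curve buyers pay Pb = 5231/9 − (5/9)·823 = 124; from the supply curve sellers need Ps = 77/6 + (1/6)·823 = 150.
The subsidy must fill the gap: s = Ps − Pb = 150 − 124 = 26.

Required subsidy s = 26 per unit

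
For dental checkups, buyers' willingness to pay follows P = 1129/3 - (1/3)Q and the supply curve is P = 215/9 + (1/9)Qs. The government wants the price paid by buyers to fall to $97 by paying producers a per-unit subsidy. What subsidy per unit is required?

At a buyer price of 97, quantity demanded is 1129 − 3·97 = 838.
Sellers supply 838 only when they receive Ps = 215/9 + (1/9)·838 = 117.
s = Ps − Pb = 117 − 97 = 20.

Required subsidy s = $20 per unit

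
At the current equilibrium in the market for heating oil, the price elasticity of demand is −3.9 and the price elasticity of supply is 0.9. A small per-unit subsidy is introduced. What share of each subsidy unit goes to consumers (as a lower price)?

Consumer share = 0.1875

For a small subsidy around the equilibrium, the benefit split depends on the relative slopes, which at a point are proportional to the elasticities.
Buyer share = εs/(εs + |εd|) = 0.9/(0.9 + 3.9) = 0.1875; seller share = |εd|/(εs + |εd|) = 0.8125.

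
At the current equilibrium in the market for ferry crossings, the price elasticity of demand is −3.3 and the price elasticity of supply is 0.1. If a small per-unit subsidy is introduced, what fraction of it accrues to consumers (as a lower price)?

Consumer share = 1/34

For a small subsidy around the equilibrium, the benefit split depends on the relative slopes, which at a point are proportional to the elasticities.
Buyer share = εs/(εs + |εd|) = 0.1/(0.1 + 3.3) = 1/34; seller share = |εd|/(εs + |εd|) = 33/34.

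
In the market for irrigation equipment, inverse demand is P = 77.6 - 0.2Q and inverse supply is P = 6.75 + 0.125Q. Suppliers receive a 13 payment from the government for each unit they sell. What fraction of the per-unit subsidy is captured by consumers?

Pre-subsidy: 77.6 - 0.2Q = 6.75 + 0.125Q gives Q* = 218 and P* = 34.
With the subsidy, sellers receive Ps = Pb + 13 for each unit, where Pb is the price buyers pay.
On the curves, Pb = 77.6 - 0.2Q and Ps = 6.75 + 0.125Q; the wedge Ps − Pb = 13 gives 6.75 + 0.125Q − (77.6 - 0.2Q) = 13, so Q' = 258.
Then Pb = 77.6 − 0.2·258 = 26 and Ps = 6.75 + 0.125·258 = 39.
Buyers' price falls by P* − Pb = 34 − 26 = 8; sellers' price rises by Ps − P* = 39 − 34 = 5.
So consumers capture 8/13 = 8/13 of each unit of subsidy.

Consumer share = 8/13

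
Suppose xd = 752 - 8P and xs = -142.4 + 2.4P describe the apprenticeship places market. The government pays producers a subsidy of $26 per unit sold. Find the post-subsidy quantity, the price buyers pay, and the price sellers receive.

x' = 112; buyers pay $80; sellers receive $106

Pre-subsidy: 752 - 8P = -142.4 + 2.4P gives P* = 86, x* = 64.
With the subsidy, sellers receive Ps = Pb + 26 for each unit, where Pb is the price buyers pay.
Supply in terms of Pb becomes xs = -142.4 + 2.4(Pb + 26) = -80 + 2.4Pb. Setting this equal to demand: 752 - 8Pb = -80 + 2.4Pb, so Pb = 80.
Sellers receive Ps = 80 + 26 = 106; x' = 752 − 8·80 = 112.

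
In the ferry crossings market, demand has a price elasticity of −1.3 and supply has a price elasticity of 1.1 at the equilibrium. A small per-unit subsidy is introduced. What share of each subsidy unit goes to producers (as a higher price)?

For a small subsidy around the equilibrium, the benefit split depends on the relative slopes, which at a point are proportional to the elasticities.
Buyer share = εs/(εs + |εd|) = 1.1/(1.1 + 1.3) = 11/24; seller share = |εd|/(εs + |εd|) = 13/24.
So producers capture 13/24 of the subsidy.

Producer share = 13/24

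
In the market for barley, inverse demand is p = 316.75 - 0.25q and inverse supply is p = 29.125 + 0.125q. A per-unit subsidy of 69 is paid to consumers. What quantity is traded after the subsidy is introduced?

Pre-subsidy: 316.75 - 0.25q = 29.125 + 0.125q gives q* = 767 and p* = 125.
With the rebate, buyers effectively pay pb = ps − 69, where ps is the price sellers receive.
On the curves, pb = 316.75 - 0.25q and ps = 29.125 + 0.125q; the wedge ps − pb = 69 gives 29.125 + 0.125q − (316.75 - 0.25q) = 69, so q' = 951.
Then pb = 316.75 − 0.25·951 = 79 and ps = 29.125 + 0.125·951 = 148.

q' = 951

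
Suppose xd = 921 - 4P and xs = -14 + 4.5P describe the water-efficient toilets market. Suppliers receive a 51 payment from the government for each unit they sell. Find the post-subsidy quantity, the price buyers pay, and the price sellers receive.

Pre-subsidy: 921 - 4P = -14 + 4.5P gives P* = 110, x* = 481.
With the subsidy, sellers receive Ps = Pb + 51 for each unit, where Pb is the price buyers pay.
Supply in terms of Pb becomes xs = -14 + 4.5(Pb + 51) = 215.5 + 4.5Pb. Setting this equal to demand: 921 - 4Pb = 215.5 + 4.5Pb, so Pb = 83.
Sellers receive Ps = 83 + 51 = 134; x' = 921 − 4·83 = 589.

x' = 589; buyers pay 83; sellers receive 134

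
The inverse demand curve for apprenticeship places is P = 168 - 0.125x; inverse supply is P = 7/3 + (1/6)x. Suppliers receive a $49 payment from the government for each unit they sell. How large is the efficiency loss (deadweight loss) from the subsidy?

Deadweight loss = $4116

Pre-subsidy: 168 - 0.125x = 7/3 + (1/6)x gives x* = 568 and P* = 97.
With the subsidy, sellers receive Ps = Pb + 49 for each unit, where Pb is the price buyers pay.
On the curves, Pb = 168 - 0.125x and Ps = 7/3 + (1/6)x; the wedge Ps − Pb = 49 gives 7/3 + (1/6)x − (168 - 0.125x) = 49, so x' = 736.
Then Pb = 168 − 0.125·736 = 76 and Ps = 7/3 + (1/6)·736 = 125.
The subsidy expands output by 736 − 568 = 168 past the efficient level; on those units the gap between marginal cost and willingness to pay runs from 0 up to 49.
DWL = ½ × 49 × 168 = 4116.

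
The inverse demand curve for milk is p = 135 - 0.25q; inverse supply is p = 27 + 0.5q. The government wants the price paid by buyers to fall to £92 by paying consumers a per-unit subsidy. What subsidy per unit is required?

At a buyer price of 92, quantity demanded is 540 − 4·92 = 172.
Sellers supply 172 only when they receive ps = 27 + 0.5·172 = 113.
s = ps − pb = 113 − 92 = 21.

Required subsidy s = £21 per unit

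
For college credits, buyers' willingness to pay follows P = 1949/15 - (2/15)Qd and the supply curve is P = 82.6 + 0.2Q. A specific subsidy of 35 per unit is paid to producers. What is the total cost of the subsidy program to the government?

Pre-subsidy: 1949/15 - (2/15)Q = 82.6 + 0.2Q gives Q* = 142 and P* = 111.
With the subsidy, sellers receive Ps = Pb + 35 for each unit, where Pb is the price buyers pay.
On the curves, Pb = 1949/15 - (2/15)Q and Ps = 82.6 + 0.2Q; the wedge Ps − Pb = 35 gives 82.6 + 0.2Q − (1949/15 - (2/15)Q) = 35, so Q' = 247.
Then Pb = 1949/15 − (2/15)·247 = 97 and Ps = 82.6 + 0.2·247 = 132.
Government outlay = subsidy × quantity = 35 × 247 = 8645.

Government cost = 8645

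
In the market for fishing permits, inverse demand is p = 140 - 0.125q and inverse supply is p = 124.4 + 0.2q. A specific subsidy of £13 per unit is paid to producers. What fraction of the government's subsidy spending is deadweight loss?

DWL / government spending = 5/22

Pre-subsidy: 140 - 0.125q = 124.4 + 0.2q gives q* = 48 and p* = 134.
With the subsidy, sellers receive ps = pb + 13 for each unit, where pb is the price buyers pay.
On the curves, pb = 140 - 0.125q and ps = 124.4 + 0.2q; the wedge ps − pb = 13 gives 124.4 + 0.2q − (140 - 0.125q) = 13, so q' = 88.
Then pb = 140 − 0.125·88 = 129 and ps = 124.4 + 0.2·88 = 142.
ΔCS = ½(48 + 88)(134 − 129) = 340; ΔPS = ½(48 + 88)(142 − 134) = 544.
Government spending = 13 × 88 = 1144.
DWL = ½ × 13 × (88 − 48) = 260; fraction = 260 / 1144 = 5/22.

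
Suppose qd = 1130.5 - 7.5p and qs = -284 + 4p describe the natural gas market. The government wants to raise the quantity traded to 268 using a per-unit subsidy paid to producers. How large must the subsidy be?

At q = 268, invert demand for the buyer price: pb = (1130.5 − 268)/7.5 = 115; invert supply for the seller price: ps = (268 − (-284))/4 = 138.
The subsidy must fill the gap: s = ps − pb = 138 − 115 = 23.

Required subsidy s = 23 per unit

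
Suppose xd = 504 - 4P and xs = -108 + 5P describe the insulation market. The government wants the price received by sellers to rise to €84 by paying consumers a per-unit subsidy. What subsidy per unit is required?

Required subsidy s = €36 per unit

At a seller price of 84, quantity supplied is -108 + 5·84 = 312.
Buyers absorb 312 only when they pay Pb with 504 − 4·Pb = 312, i.e. Pb = 48.
s = Ps − Pb = 84 − 48 = 36.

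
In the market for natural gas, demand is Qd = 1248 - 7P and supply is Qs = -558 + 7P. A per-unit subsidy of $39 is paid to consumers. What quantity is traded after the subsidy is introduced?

Pre-subsidy: 1248 - 7P = -558 + 7P gives P* = 129, Q* = 345.
With the rebate, buyers effectively pay Pb = Ps − 39, where Ps is the price sellers receive.
Demand in terms of Ps becomes Qd = 1248 − 7(Ps − 39) = 1521 - 7Ps. Setting this equal to supply: 1521 - 7Ps = -558 + 7Ps, so Ps = 148.5.
Buyers pay Pb = 148.5 − 39 = 109.5; Q' = -558 + 7·148.5 = 481.5.

Q' = 481.5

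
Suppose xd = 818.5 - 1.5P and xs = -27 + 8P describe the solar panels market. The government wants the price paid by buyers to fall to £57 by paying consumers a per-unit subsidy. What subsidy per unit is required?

At a buyer price of 57, quantity demanded is 818.5 − 1.5·57 = 733.
Sellers supply 733 only when they receive Ps with -27 + 8·Ps = 733, i.e. Ps = 95.
s = Ps − Pb = 95 − 57 = 38.

Required subsidy s = £38 per unit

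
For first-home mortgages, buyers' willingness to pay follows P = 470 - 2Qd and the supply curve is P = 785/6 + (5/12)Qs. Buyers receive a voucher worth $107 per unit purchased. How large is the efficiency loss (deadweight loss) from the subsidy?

Pre-subsidy: 470 - 2Q = 785/6 + (5/12)Q gives Q* = 4070/29 and P* = 5490/29.
With the rebate, buyers effectively pay Pb = Ps − 107, where Ps is the price sellers receive.
On the curves, Pb = 470 - 2Q and Ps = 785/6 + (5/12)Q; the wedge Ps − Pb = 107 gives 785/6 + (5/12)Q − (470 - 2Q) = 107, so Q' = 5354/29.
Then Pb = 470 − 2·(5354/29) = 2922/29 and Ps = 785/6 + (5/12)·(5354/29) = 6025/29.
The subsidy expands output by 5354/29 − 4070/29 = 1284/29 past the efficient level; on those units the gap between marginal cost and willingness to pay runs from 0 up to 107.
DWL = ½ × 107 × 1284/29 = 68694/29.

Deadweight loss = 68694/29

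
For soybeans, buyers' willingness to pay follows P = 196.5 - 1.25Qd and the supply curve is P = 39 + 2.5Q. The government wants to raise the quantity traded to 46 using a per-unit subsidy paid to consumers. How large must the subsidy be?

Required subsidy s = 15 per unit

At Q = 46, from the demand curve buyers pay Pb = 196.5 − 1.25·46 = 139; from the supply curve sellers need Ps = 39 + 2.5·46 = 154.
The subsidy must fill the gap: s = Ps − Pb = 154 − 139 = 15.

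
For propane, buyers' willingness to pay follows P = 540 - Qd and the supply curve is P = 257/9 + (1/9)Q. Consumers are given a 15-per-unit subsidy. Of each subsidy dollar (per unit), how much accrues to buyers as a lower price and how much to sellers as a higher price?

Pre-subsidy: 540 - Q = 257/9 + (1/9)Q gives Q* = 460.3 and P* = 79.7.
With the rebate, buyers effectively pay Pb = Ps − 15, where Ps is the price sellers receive.
On the curves, Pb = 540 - Q and Ps = 257/9 + (1/9)Q; the wedge Ps − Pb = 15 gives 257/9 + (1/9)Q − (540 - Q) = 15, so Q' = 473.8.
Then Pb = 540 − 1·473.8 = 66.2 and Ps = 257/9 + (1/9)·473.8 = 81.2.
Buyers' price falls by P* − Pb = 79.7 − 66.2 = 13.5; sellers' price rises by Ps − P* = 81.2 − 79.7 = 1.5.

Buyers gain 13.5 per unit; sellers gain 1.5 per unit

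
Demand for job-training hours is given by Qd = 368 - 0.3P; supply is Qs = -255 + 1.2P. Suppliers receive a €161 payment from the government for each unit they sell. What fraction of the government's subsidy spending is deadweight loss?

DWL / government spending = 483/7051

Pre-subsidy: 368 - 0.3P = -255 + 1.2P gives P* = 1246/3, Q* = 243.4.
With the subsidy, sellers receive Ps = Pb + 161 for each unit, where Pb is the price buyers pay.
Supply in terms of Pb becomes Qs = -255 + 1.2(Pb + 161) = -61.8 + 1.2Pb. Setting this equal to demand: 368 - 0.3Pb = -61.8 + 1.2Pb, so Pb = 4298/15.
Sellers receive Ps = 4298/15 + 161 = 6713/15; Q' = 368 − 0.3·(4298/15) = 282.04.
ΔCS = ½(243.4 + 282.04)(1246/3 − 4298/15) = 33838.336; ΔPS = ½(243.4 + 282.04)(6713/15 − 1246/3) = 8459.584.
Government spending = 161 × 282.04 = 45408.44.
DWL = ½ × 161 × (282.04 − 243.4) = 3110.52; fraction = 3110.52 / 45408.44 = 483/7051.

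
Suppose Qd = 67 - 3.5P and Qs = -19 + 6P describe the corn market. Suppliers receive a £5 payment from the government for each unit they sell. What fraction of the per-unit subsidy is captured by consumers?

Pre-subsidy: 67 - 3.5P = -19 + 6P gives P* = 172/19, Q* = 671/19.
With the subsidy, sellers receive Ps = Pb + 5 for each unit, where Pb is the price buyers pay.
Supply in terms of Pb becomes Qs = -19 + 6(Pb + 5) = 11 + 6Pb. Setting this equal to demand: 67 - 3.5Pb = 11 + 6Pb, so Pb = 112/19.
Sellers receive Ps = 112/19 + 5 = 207/19; Q' = 67 − 3.5·(112/19) = 881/19.
Buyers' price falls by P* − Pb = 172/19 − 112/19 = 60/19; sellers' price rises by Ps − P* = 207/19 − 172/19 = 35/19.
So consumers capture (60/19)/5 = 12/19 of each unit of subsidy.

Consumer share = 12/19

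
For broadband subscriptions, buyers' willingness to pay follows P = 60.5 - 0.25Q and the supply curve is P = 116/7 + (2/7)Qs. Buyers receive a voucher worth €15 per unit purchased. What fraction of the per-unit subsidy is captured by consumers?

Consumer share = 7/15

Pre-subsidy: 60.5 - 0.25Q = 116/7 + (2/7)Q gives Q* = 82 and P* = 40.
With the rebate, buyers effectively pay Pb = Ps − 15, where Ps is the price sellers receive.
On the curves, Pb = 60.5 - 0.25Q and Ps = 116/7 + (2/7)Q; the wedge Ps − Pb = 15 gives 116/7 + (2/7)Q − (60.5 - 0.25Q) = 15, so Q' = 110.
Then Pb = 60.5 − 0.25·110 = 33 and Ps = 116/7 + (2/7)·110 = 48.
Buyers' price falls by P* − Pb = 40 − 33 = 7; sellers' price rises by Ps − P* = 48 − 40 = 8.
So consumers capture 7/15 = 7/15 of each unit of subsidy.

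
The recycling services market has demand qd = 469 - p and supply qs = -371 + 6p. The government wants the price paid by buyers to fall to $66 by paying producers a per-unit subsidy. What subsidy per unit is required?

At a buyer price of 66, quantity demanded is 469 − 1·66 = 403.
Sellers supply 403 only when they receive ps with -371 + 6·ps = 403, i.e. ps = 129.
s = ps − pb = 129 − 66 = 63.

Required subsidy s = $63 per unit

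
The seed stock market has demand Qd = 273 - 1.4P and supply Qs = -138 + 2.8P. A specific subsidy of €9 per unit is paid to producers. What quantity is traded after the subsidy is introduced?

Pre-subsidy: 273 - 1.4P = -138 + 2.8P gives P* = 685/7, Q* = 136.
With the subsidy, sellers receive Ps = Pb + 9 for each unit, where Pb is the price buyers pay.
Supply in terms of Pb becomes Qs = -138 + 2.8(Pb + 9) = -112.8 + 2.8Pb. Setting this equal to demand: 273 - 1.4Pb = -112.8 + 2.8Pb, so Pb = 643/7.
Sellers receive Ps = 643/7 + 9 = 706/7; Q' = 273 − 1.4·(643/7) = 144.4.

Q' = 144.4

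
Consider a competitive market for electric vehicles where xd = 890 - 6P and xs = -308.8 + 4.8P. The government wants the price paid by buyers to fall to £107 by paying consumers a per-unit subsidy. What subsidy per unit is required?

At a buyer price of 107, quantity demanded is 890 − 6·107 = 248.
Sellers supply 248 only when they receive Ps with -308.8 + 4.8·Ps = 248, i.e. Ps = 116.
s = Ps − Pb = 116 − 107 = 9.

Required subsidy s = £9 per unit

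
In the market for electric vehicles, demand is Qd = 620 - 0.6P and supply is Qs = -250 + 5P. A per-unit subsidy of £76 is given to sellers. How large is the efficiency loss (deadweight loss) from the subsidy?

Deadweight loss = 10830/7

Pre-subsidy: 620 - 0.6P = -250 + 5P gives P* = 2175/14, Q* = 7375/14.
With the subsidy, sellers receive Ps = Pb + 76 for each unit, where Pb is the price buyers pay.
Supply in terms of Pb becomes Qs = -250 + 5(Pb + 76) = 130 + 5Pb. Setting this equal to demand: 620 - 0.6Pb = 130 + 5Pb, so Pb = 87.5.
Sellers receive Ps = 87.5 + 76 = 163.5; Q' = 620 − 0.6·87.5 = 567.5.
The subsidy expands output by 567.5 − 7375/14 = 285/7 past the efficient level; on those units the gap between marginal cost and willingness to pay runs from 0 up to 76.
DWL = ½ × 76 × 285/7 = 10830/7.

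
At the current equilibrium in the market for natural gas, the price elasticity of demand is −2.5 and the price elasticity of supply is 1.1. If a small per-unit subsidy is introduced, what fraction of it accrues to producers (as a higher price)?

Producer share = 25/36

For a small subsidy around the equilibrium, the benefit split depends on the relative slopes, which at a point are proportional to the elasticities.
Buyer share = εs/(εs + |εd|) = 1.1/(1.1 + 2.5) = 11/36; seller share = |εd|/(εs + |εd|) = 25/36.
So producers capture 25/36 of the subsidy.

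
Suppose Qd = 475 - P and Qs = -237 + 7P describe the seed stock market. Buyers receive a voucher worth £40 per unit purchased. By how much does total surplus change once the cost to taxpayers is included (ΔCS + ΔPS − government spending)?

Pre-subsidy: 475 - P = -237 + 7P gives P* = 89, Q* = 386.
With the rebate, buyers effectively pay Pb = Ps − 40, where Ps is the price sellers receive.
Demand in terms of Ps becomes Qd = 475 − 1(Ps − 40) = 515 - Ps. Setting this equal to supply: 515 - Ps = -237 + 7Ps, so Ps = 94.
Buyers pay Pb = 94 − 40 = 54; Q' = -237 + 7·94 = 421.
ΔCS = ½(386 + 421)(89 − 54) = 14122.5; ΔPS = ½(386 + 421)(94 − 89) = 2017.5.
Government spending = 40 × 421 = 16840.
Net change = 14122.5 + 2017.5 − 16840 = -700. The loss equals the DWL triangle ½·40·35.

Net change in total surplus = -£700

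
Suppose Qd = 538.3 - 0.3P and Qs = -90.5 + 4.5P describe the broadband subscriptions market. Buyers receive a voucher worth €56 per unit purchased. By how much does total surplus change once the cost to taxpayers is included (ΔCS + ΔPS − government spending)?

Net change in total surplus = -€441

Pre-subsidy: 538.3 - 0.3P = -90.5 + 4.5P gives P* = 131, Q* = 499.
With the rebate, buyers effectively pay Pb = Ps − 56, where Ps is the price sellers receive.
Demand in terms of Ps becomes Qd = 538.3 − 0.3(Ps − 56) = 555.1 - 0.3Ps. Setting this equal to supply: 555.1 - 0.3Ps = -90.5 + 4.5Ps, so Ps = 134.5.
Buyers pay Pb = 134.5 − 56 = 78.5; Q' = -90.5 + 4.5·134.5 = 514.75.
ΔCS = ½(499 + 514.75)(131 − 78.5) = 26610.9375; ΔPS = ½(499 + 514.75)(134.5 − 131) = 1774.0625.
Government spending = 56 × 514.75 = 28826.
Net change = 26610.9375 + 1774.0625 − 28826 = -441. The loss equals the DWL triangle ½·56·15.75.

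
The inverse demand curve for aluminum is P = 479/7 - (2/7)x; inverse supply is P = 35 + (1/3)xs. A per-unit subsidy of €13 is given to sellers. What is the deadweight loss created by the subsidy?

Deadweight loss = €136.5

Pre-subsidy: 479/7 - (2/7)x = 35 + (1/3)x gives x* = 54 and P* = 53.
With the subsidy, sellers receive Ps = Pb + 13 for each unit, where Pb is the price buyers pay.
On the curves, Pb = 479/7 - (2/7)x and Ps = 35 + (1/3)x; the wedge Ps − Pb = 13 gives 35 + (1/3)x − (479/7 - (2/7)x) = 13, so x' = 75.
Then Pb = 479/7 − (2/7)·75 = 47 and Ps = 35 + (1/3)·75 = 60.
The subsidy expands output by 75 − 54 = 21 past the efficient level; on those units the gap between marginal cost and willingness to pay runs from 0 up to 13.
DWL = ½ × 13 × 21 = 136.5.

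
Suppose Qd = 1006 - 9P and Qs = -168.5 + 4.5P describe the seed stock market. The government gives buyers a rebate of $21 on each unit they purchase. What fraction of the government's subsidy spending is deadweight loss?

DWL / government spending = 63/572

Pre-subsidy: 1006 - 9P = -168.5 + 4.5P gives P* = 87, Q* = 223.
With the rebate, buyers effectively pay Pb = Ps − 21, where Ps is the price sellers receive.
Demand in terms of Ps becomes Qd = 1006 − 9(Ps − 21) = 1195 - 9Ps. Setting this equal to supply: 1195 - 9Ps = -168.5 + 4.5Ps, so Ps = 101.
Buyers pay Pb = 101 − 21 = 80; Q' = -168.5 + 4.5·101 = 286.
ΔCS = ½(223 + 286)(87 − 80) = 1781.5; ΔPS = ½(223 + 286)(101 − 87) = 3563.
Government spending = 21 × 286 = 6006.
DWL = ½ × 21 × (286 − 223) = 661.5; fraction = 661.5 / 6006 = 63/572.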